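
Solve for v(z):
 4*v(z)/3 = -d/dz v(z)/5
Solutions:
 v(z) = C1*exp(-20*z/3)


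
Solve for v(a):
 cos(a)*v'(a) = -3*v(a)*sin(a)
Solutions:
 v(a) = C1*cos(a)^3


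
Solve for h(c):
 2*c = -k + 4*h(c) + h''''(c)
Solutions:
 h(c) = c/2 + k/4 + (C1*sin(c) + C2*cos(c))*exp(-c) + (C3*sin(c) + C4*cos(c))*exp(c)


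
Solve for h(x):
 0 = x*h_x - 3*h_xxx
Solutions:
 h(x) = C1 + Integral(C2*airyai(3^(2/3)*x/3) + C3*airybi(3^(2/3)*x/3), x)


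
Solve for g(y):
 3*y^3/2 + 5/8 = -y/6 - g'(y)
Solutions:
 g(y) = C1 - 3*y^4/8 - y^2/12 - 5*y/8


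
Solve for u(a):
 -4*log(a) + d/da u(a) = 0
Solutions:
 u(a) = C1 + 4*a*log(a) - 4*a


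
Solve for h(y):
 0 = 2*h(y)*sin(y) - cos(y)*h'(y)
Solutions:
 h(y) = C1/cos(y)^2


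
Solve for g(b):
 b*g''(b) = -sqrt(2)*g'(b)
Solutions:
 g(b) = C1 + C2*b^(1 - sqrt(2))


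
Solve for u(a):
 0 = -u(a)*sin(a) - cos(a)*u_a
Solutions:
 u(a) = C1*cos(a)


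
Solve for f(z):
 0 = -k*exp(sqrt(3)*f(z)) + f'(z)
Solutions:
 f(z) = sqrt(3)*(2*log(-1/(C1 + k*z)) - log(3))/6


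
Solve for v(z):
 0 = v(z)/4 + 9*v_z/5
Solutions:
 v(z) = C1*exp(-5*z/36)


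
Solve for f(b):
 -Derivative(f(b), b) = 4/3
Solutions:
 f(b) = C1 - 4*b/3


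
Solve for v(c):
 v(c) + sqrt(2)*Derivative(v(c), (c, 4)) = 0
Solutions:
 v(c) = (C1*sin(2^(3/8)*c/2) + C2*cos(2^(3/8)*c/2))*exp(-2^(3/8)*c/2) + (C3*sin(2^(3/8)*c/2) + C4*cos(2^(3/8)*c/2))*exp(2^(3/8)*c/2)


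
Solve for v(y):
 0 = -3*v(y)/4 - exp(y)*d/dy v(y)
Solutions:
 v(y) = C1*exp(3*exp(-y)/4)


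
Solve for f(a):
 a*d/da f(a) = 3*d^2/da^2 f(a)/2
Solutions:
 f(a) = C1 + C2*erfi(sqrt(3)*a/3)


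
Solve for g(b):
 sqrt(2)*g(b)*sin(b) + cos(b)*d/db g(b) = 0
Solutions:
 g(b) = C1*cos(b)^(sqrt(2))


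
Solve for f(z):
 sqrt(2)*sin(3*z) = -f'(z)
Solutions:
 f(z) = C1 + sqrt(2)*cos(3*z)/3


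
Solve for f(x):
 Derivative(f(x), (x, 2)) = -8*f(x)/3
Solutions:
 f(x) = C1*sin(2*sqrt(6)*x/3) + C2*cos(2*sqrt(6)*x/3)


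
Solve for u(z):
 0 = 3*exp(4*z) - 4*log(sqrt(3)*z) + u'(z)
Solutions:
 u(z) = C1 + 4*z*log(z) + 2*z*(-2 + log(3)) - 3*exp(4*z)/4


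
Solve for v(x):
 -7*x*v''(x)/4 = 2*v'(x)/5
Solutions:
 v(x) = C1 + C2*x^(27/35)


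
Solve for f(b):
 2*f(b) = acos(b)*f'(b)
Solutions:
 f(b) = C1*exp(2*Integral(1/acos(b), b))


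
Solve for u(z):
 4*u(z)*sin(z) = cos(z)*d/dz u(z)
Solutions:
 u(z) = C1/cos(z)^4


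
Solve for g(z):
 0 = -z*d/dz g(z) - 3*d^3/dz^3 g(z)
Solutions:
 g(z) = C1 + Integral(C2*airyai(-3^(2/3)*z/3) + C3*airybi(-3^(2/3)*z/3), z)


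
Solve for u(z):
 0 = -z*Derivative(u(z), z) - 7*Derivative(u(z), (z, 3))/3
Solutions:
 u(z) = C1 + Integral(C2*airyai(-3^(1/3)*7^(2/3)*z/7) + C3*airybi(-3^(1/3)*7^(2/3)*z/7), z)


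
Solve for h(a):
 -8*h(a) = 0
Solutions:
 h(a) = 0


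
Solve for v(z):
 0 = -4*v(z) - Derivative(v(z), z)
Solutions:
 v(z) = C1*exp(-4*z)


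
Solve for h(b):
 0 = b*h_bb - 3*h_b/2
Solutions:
 h(b) = C1 + C2*b^(5/2)


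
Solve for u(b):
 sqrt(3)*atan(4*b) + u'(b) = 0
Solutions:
 u(b) = C1 - sqrt(3)*(b*atan(4*b) - log(16*b^2 + 1)/8)


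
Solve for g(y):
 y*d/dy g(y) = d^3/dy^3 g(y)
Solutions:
 g(y) = C1 + Integral(C2*airyai(y) + C3*airybi(y), y)


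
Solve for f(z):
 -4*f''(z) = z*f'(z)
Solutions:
 f(z) = C1 + C2*erf(sqrt(2)*z/4)


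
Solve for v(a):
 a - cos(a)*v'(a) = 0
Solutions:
 v(a) = C1 + Integral(a/cos(a), a)


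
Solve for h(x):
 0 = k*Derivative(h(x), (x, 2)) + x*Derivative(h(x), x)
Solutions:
 h(x) = C1 + C2*sqrt(k)*erf(sqrt(2)*x*sqrt(1/k)/2)


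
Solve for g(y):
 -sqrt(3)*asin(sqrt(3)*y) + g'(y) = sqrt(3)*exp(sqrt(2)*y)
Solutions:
 g(y) = C1 + sqrt(3)*(y*asin(sqrt(3)*y) + sqrt(3)*sqrt(1 - 3*y^2)/3) + sqrt(6)*exp(sqrt(2)*y)/2


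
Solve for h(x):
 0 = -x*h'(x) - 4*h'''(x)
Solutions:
 h(x) = C1 + Integral(C2*airyai(-2^(1/3)*x/2) + C3*airybi(-2^(1/3)*x/2), x)


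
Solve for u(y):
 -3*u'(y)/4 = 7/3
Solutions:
 u(y) = C1 - 28*y/9


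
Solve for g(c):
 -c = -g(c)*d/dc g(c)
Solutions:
 g(c) = -sqrt(C1 + c^2)
 g(c) = sqrt(C1 + c^2)


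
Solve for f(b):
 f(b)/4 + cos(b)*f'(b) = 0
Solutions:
 f(b) = C1*(sin(b) - 1)^(1/8)/(sin(b) + 1)^(1/8)


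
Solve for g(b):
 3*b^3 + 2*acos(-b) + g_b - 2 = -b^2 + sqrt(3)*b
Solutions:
 g(b) = C1 - 3*b^4/4 - b^3/3 + sqrt(3)*b^2/2 - 2*b*acos(-b) + 2*b - 2*sqrt(1 - b^2)


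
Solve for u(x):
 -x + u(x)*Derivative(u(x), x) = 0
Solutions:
 u(x) = -sqrt(C1 + x^2)
 u(x) = sqrt(C1 + x^2)


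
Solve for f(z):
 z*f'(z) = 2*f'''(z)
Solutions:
 f(z) = C1 + Integral(C2*airyai(2^(2/3)*z/2) + C3*airybi(2^(2/3)*z/2), z)


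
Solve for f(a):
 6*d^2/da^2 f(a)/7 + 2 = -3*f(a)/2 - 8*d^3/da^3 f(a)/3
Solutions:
 f(a) = C1*exp(a*(-6 + 3*3^(1/3)/(14*sqrt(2422) + 689)^(1/3) + 3^(2/3)*(14*sqrt(2422) + 689)^(1/3))/56)*sin(3*3^(1/6)*a*(-(14*sqrt(2422) + 689)^(1/3) + 3^(2/3)/(14*sqrt(2422) + 689)^(1/3))/56) + C2*exp(a*(-6 + 3*3^(1/3)/(14*sqrt(2422) + 689)^(1/3) + 3^(2/3)*(14*sqrt(2422) + 689)^(1/3))/56)*cos(3*3^(1/6)*a*(-(14*sqrt(2422) + 689)^(1/3) + 3^(2/3)/(14*sqrt(2422) + 689)^(1/3))/56) + C3*exp(-a*(3*3^(1/3)/(14*sqrt(2422) + 689)^(1/3) + 3 + 3^(2/3)*(14*sqrt(2422) + 689)^(1/3))/28) - 4/3


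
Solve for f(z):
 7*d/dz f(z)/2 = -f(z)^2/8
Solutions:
 f(z) = 28/(C1 + z)


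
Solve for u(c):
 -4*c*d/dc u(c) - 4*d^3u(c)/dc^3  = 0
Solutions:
 u(c) = C1 + Integral(C2*airyai(-c) + C3*airybi(-c), c)


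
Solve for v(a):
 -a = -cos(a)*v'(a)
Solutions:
 v(a) = C1 + Integral(a/cos(a), a)


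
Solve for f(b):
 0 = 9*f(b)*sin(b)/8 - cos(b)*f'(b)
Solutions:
 f(b) = C1/cos(b)^(9/8)


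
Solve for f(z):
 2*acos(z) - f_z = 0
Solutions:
 f(z) = C1 + 2*z*acos(z) - 2*sqrt(1 - z^2)


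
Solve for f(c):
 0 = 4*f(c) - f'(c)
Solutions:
 f(c) = C1*exp(4*c)


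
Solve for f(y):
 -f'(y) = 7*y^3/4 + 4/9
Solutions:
 f(y) = C1 - 7*y^4/16 - 4*y/9


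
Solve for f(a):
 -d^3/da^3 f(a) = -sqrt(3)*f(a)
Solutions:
 f(a) = C3*exp(3^(1/6)*a) + (C1*sin(3^(2/3)*a/2) + C2*cos(3^(2/3)*a/2))*exp(-3^(1/6)*a/2)


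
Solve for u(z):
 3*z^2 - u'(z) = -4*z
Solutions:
 u(z) = C1 + z^3 + 2*z^2


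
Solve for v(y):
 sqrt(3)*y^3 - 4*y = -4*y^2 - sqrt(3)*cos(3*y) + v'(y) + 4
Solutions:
 v(y) = C1 + sqrt(3)*y^4/4 + 4*y^3/3 - 2*y^2 - 4*y + sqrt(3)*sin(3*y)/3


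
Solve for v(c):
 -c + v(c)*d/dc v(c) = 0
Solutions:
 v(c) = -sqrt(C1 + c^2)
 v(c) = sqrt(C1 + c^2)


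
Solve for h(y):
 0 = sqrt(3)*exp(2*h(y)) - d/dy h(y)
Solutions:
 h(y) = log(-sqrt(-1/(C1 + sqrt(3)*y))) - log(2)/2
 h(y) = log(-1/(C1 + sqrt(3)*y))/2 - log(2)/2


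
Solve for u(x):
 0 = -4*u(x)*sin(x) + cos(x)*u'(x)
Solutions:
 u(x) = C1/cos(x)^4


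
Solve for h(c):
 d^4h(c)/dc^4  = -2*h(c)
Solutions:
 h(c) = (C1*sin(2^(3/4)*c/2) + C2*cos(2^(3/4)*c/2))*exp(-2^(3/4)*c/2) + (C3*sin(2^(3/4)*c/2) + C4*cos(2^(3/4)*c/2))*exp(2^(3/4)*c/2)


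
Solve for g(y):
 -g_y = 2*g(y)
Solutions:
 g(y) = C1*exp(-2*y)


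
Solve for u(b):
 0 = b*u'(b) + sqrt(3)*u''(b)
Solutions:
 u(b) = C1 + C2*erf(sqrt(2)*3^(3/4)*b/6)


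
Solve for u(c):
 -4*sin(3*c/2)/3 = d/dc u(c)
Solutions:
 u(c) = C1 + 8*cos(3*c/2)/9


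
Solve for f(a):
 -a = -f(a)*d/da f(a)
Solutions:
 f(a) = -sqrt(C1 + a^2)
 f(a) = sqrt(C1 + a^2)


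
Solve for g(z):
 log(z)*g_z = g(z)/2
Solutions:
 g(z) = C1*exp(li(z)/2)


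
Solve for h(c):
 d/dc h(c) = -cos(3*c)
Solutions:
 h(c) = C1 - sin(3*c)/3


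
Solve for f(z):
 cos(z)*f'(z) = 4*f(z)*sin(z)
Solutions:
 f(z) = C1/cos(z)^4


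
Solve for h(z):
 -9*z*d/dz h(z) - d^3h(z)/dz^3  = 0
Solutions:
 h(z) = C1 + Integral(C2*airyai(-3^(2/3)*z) + C3*airybi(-3^(2/3)*z), z)


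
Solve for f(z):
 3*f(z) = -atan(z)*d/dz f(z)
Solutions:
 f(z) = C1*exp(-3*Integral(1/atan(z), z))


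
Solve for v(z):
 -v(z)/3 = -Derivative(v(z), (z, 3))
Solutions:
 v(z) = C3*exp(3^(2/3)*z/3) + (C1*sin(3^(1/6)*z/2) + C2*cos(3^(1/6)*z/2))*exp(-3^(2/3)*z/6)


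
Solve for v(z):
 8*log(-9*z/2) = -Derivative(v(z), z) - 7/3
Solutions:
 v(z) = C1 - 8*z*log(-z) + z*(-16*log(3) + 8*log(2) + 17/3)


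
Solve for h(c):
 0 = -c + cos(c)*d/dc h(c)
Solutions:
 h(c) = C1 + Integral(c/cos(c), c)


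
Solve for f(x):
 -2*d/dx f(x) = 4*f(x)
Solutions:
 f(x) = C1*exp(-2*x)


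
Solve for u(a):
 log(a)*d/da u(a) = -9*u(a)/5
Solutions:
 u(a) = C1*exp(-9*li(a)/5)


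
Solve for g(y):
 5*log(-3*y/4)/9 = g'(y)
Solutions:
 g(y) = C1 + 5*y*log(-y)/9 + 5*y*(-2*log(2) - 1 + log(3))/9


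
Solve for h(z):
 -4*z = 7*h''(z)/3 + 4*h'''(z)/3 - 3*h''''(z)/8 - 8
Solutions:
 h(z) = C1 + C2*z + C3*exp(2*z*(8 - sqrt(190))/9) + C4*exp(2*z*(8 + sqrt(190))/9) - 2*z^3/7 + 108*z^2/49


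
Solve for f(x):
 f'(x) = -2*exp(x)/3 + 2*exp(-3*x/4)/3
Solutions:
 f(x) = C1 - 2*exp(x)/3 - 8*exp(-3*x/4)/9


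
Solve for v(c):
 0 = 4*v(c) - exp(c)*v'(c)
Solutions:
 v(c) = C1*exp(-4*exp(-c))


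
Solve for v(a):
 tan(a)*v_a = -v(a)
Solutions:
 v(a) = C1/sin(a)


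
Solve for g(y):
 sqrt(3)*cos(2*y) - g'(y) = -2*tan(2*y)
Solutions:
 g(y) = C1 - log(cos(2*y)) + sqrt(3)*sin(2*y)/2


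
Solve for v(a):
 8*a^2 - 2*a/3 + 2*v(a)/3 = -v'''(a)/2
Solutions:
 v(a) = C3*exp(-6^(2/3)*a/3) - 12*a^2 + a + (C1*sin(2^(2/3)*3^(1/6)*a/2) + C2*cos(2^(2/3)*3^(1/6)*a/2))*exp(6^(2/3)*a/6)


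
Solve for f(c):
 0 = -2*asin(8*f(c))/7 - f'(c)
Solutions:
 Integral(1/asin(8*_y), (_y, f(c))) = C1 - 2*c/7


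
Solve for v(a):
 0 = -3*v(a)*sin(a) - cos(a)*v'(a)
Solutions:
 v(a) = C1*cos(a)^3


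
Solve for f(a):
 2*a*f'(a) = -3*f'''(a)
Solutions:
 f(a) = C1 + Integral(C2*airyai(-2^(1/3)*3^(2/3)*a/3) + C3*airybi(-2^(1/3)*3^(2/3)*a/3), a)


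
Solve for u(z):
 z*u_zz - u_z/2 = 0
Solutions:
 u(z) = C1 + C2*z^(3/2)


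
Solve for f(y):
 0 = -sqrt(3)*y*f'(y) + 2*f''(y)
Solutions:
 f(y) = C1 + C2*erfi(3^(1/4)*y/2)


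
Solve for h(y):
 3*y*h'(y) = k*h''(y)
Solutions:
 h(y) = C1 + C2*erf(sqrt(6)*y*sqrt(-1/k)/2)/sqrt(-1/k)


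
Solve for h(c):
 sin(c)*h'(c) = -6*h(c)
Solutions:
 h(c) = C1*(cos(c)^3 + 3*cos(c)^2 + 3*cos(c) + 1)/(cos(c)^3 - 3*cos(c)^2 + 3*cos(c) - 1)


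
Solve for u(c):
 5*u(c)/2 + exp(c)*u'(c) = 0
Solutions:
 u(c) = C1*exp(5*exp(-c)/2)


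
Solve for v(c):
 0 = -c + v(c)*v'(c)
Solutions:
 v(c) = -sqrt(C1 + c^2)
 v(c) = sqrt(C1 + c^2)


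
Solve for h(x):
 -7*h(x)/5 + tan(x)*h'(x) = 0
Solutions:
 h(x) = C1*sin(x)^(7/5)


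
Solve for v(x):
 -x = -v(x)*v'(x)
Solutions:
 v(x) = -sqrt(C1 + x^2)
 v(x) = sqrt(C1 + x^2)


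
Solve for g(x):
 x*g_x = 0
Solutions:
 g(x) = C1


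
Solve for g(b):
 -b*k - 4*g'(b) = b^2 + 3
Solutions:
 g(b) = C1 - b^3/12 - b^2*k/8 - 3*b/4


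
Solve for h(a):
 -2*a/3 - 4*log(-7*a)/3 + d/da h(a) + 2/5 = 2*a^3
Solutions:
 h(a) = C1 + a^4/2 + a^2/3 + 4*a*log(-a)/3 + 2*a*(-13 + 10*log(7))/15


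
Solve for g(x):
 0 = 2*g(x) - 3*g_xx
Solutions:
 g(x) = C1*exp(-sqrt(6)*x/3) + C2*exp(sqrt(6)*x/3)


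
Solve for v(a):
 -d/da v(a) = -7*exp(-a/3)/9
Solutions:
 v(a) = C1 - 7*exp(-a/3)/3


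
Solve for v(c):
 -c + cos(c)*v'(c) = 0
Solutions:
 v(c) = C1 + Integral(c/cos(c), c)


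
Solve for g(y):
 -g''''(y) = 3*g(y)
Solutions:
 g(y) = (C1*sin(sqrt(2)*3^(1/4)*y/2) + C2*cos(sqrt(2)*3^(1/4)*y/2))*exp(-sqrt(2)*3^(1/4)*y/2) + (C3*sin(sqrt(2)*3^(1/4)*y/2) + C4*cos(sqrt(2)*3^(1/4)*y/2))*exp(sqrt(2)*3^(1/4)*y/2)


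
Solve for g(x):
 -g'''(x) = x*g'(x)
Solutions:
 g(x) = C1 + Integral(C2*airyai(-x) + C3*airybi(-x), x)


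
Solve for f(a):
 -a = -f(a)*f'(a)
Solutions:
 f(a) = -sqrt(C1 + a^2)
 f(a) = sqrt(C1 + a^2)


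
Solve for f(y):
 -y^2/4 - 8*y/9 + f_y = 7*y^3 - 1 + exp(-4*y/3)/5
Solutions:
 f(y) = C1 + 7*y^4/4 + y^3/12 + 4*y^2/9 - y - 3*exp(-4*y/3)/20


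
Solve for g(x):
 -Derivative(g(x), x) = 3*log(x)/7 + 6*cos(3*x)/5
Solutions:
 g(x) = C1 - 3*x*log(x)/7 + 3*x/7 - 2*sin(3*x)/5


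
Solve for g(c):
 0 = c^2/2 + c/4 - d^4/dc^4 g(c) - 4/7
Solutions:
 g(c) = C1 + C2*c + C3*c^2 + C4*c^3 + c^6/720 + c^5/480 - c^4/42


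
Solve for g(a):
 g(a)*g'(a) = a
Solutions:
 g(a) = -sqrt(C1 + a^2)
 g(a) = sqrt(C1 + a^2)


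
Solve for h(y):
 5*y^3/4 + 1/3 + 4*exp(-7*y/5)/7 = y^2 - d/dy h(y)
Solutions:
 h(y) = C1 - 5*y^4/16 + y^3/3 - y/3 + 20*exp(-7*y/5)/49


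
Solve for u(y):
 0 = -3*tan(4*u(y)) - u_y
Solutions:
 u(y) = -asin(C1*exp(-12*y))/4 + pi/4
 u(y) = asin(C1*exp(-12*y))/4


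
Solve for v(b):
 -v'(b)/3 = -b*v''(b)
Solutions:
 v(b) = C1 + C2*b^(4/3)


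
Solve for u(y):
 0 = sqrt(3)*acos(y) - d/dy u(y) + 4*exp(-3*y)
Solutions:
 u(y) = C1 + sqrt(3)*y*acos(y) - sqrt(3)*sqrt(1 - y^2) - 4*exp(-3*y)/3


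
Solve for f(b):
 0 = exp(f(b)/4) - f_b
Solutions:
 f(b) = 4*log(-1/(C1 + b)) + 8*log(2)


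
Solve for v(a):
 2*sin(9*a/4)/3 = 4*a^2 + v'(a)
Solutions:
 v(a) = C1 - 4*a^3/3 - 8*cos(9*a/4)/27


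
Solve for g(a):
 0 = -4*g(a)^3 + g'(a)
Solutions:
 g(a) = -sqrt(2)*sqrt(-1/(C1 + 4*a))/2
 g(a) = sqrt(2)*sqrt(-1/(C1 + 4*a))/2


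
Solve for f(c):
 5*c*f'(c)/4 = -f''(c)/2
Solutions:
 f(c) = C1 + C2*erf(sqrt(5)*c/2)


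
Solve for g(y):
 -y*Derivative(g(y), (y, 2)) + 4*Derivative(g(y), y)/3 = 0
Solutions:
 g(y) = C1 + C2*y^(7/3)


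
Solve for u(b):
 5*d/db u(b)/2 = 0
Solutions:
 u(b) = C1


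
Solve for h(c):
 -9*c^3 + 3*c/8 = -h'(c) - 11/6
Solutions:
 h(c) = C1 + 9*c^4/4 - 3*c^2/16 - 11*c/6


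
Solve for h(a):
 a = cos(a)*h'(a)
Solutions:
 h(a) = C1 + Integral(a/cos(a), a)


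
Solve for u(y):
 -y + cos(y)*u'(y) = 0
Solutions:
 u(y) = C1 + Integral(y/cos(y), y)


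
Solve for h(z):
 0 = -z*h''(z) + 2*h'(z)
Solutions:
 h(z) = C1 + C2*z^3


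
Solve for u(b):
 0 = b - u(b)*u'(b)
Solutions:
 u(b) = -sqrt(C1 + b^2)
 u(b) = sqrt(C1 + b^2)


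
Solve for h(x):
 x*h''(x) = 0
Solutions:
 h(x) = C1 + C2*x


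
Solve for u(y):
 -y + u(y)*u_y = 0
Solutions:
 u(y) = -sqrt(C1 + y^2)
 u(y) = sqrt(C1 + y^2)


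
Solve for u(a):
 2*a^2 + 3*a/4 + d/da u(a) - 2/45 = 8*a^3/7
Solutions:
 u(a) = C1 + 2*a^4/7 - 2*a^3/3 - 3*a^2/8 + 2*a/45


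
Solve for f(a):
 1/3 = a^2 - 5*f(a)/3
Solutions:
 f(a) = 3*a^2/5 - 1/5


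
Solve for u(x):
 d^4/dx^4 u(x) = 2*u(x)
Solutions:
 u(x) = C1*exp(-2^(1/4)*x) + C2*exp(2^(1/4)*x) + C3*sin(2^(1/4)*x) + C4*cos(2^(1/4)*x)


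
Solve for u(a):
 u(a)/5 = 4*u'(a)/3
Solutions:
 u(a) = C1*exp(3*a/20)


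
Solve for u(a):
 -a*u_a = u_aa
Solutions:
 u(a) = C1 + C2*erf(sqrt(2)*a/2)


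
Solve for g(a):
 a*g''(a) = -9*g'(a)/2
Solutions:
 g(a) = C1 + C2/a^(7/2)


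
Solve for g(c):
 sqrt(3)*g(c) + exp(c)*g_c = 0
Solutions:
 g(c) = C1*exp(sqrt(3)*exp(-c))


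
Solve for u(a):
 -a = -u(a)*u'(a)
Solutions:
 u(a) = -sqrt(C1 + a^2)
 u(a) = sqrt(C1 + a^2)


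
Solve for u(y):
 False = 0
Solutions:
 u(y) = C1 + zoo*y - 5*log(cos(3*y/4))/3


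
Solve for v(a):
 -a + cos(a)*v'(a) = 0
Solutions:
 v(a) = C1 + Integral(a/cos(a), a)


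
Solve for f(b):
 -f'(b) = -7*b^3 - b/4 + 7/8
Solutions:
 f(b) = C1 + 7*b^4/4 + b^2/8 - 7*b/8


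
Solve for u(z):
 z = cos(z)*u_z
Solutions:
 u(z) = C1 + Integral(z/cos(z), z)


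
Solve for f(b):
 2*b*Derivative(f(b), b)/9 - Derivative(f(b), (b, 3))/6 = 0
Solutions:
 f(b) = C1 + Integral(C2*airyai(6^(2/3)*b/3) + C3*airybi(6^(2/3)*b/3), b)


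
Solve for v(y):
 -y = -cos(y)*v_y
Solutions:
 v(y) = C1 + Integral(y/cos(y), y)


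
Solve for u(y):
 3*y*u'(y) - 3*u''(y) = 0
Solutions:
 u(y) = C1 + C2*erfi(sqrt(2)*y/2)


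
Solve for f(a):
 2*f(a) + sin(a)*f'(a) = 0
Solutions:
 f(a) = C1*(cos(a) + 1)/(cos(a) - 1)


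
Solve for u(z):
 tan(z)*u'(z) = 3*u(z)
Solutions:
 u(z) = C1*sin(z)^3


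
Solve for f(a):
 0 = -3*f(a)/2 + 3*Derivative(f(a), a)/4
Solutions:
 f(a) = C1*exp(2*a)


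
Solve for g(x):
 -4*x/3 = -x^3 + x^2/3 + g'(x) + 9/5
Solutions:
 g(x) = C1 + x^4/4 - x^3/9 - 2*x^2/3 - 9*x/5


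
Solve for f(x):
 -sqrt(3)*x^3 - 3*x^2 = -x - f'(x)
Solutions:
 f(x) = C1 + sqrt(3)*x^4/4 + x^3 - x^2/2


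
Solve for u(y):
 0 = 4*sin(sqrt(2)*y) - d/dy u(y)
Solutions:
 u(y) = C1 - 2*sqrt(2)*cos(sqrt(2)*y)


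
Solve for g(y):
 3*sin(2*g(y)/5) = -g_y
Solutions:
 3*y + 5*log(cos(2*g(y)/5) - 1)/4 - 5*log(cos(2*g(y)/5) + 1)/4 = C1


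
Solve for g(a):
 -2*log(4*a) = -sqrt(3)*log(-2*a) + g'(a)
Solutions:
 g(a) = C1 - a*(2 - sqrt(3))*log(a) + a*(-4*log(2) - sqrt(3) + sqrt(3)*log(2) + 2 + sqrt(3)*I*pi)


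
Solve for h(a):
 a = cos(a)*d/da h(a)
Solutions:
 h(a) = C1 + Integral(a/cos(a), a)


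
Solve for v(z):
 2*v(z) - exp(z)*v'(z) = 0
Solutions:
 v(z) = C1*exp(-2*exp(-z))


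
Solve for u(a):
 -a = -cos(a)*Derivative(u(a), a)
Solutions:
 u(a) = C1 + Integral(a/cos(a), a)


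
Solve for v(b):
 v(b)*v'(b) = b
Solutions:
 v(b) = -sqrt(C1 + b^2)
 v(b) = sqrt(C1 + b^2)


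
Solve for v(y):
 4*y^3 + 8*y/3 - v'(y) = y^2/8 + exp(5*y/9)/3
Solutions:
 v(y) = C1 + y^4 - y^3/24 + 4*y^2/3 - 3*exp(5*y/9)/5


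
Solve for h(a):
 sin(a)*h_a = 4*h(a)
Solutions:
 h(a) = C1*(cos(a)^2 - 2*cos(a) + 1)/(cos(a)^2 + 2*cos(a) + 1)


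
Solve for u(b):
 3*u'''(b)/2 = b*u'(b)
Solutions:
 u(b) = C1 + Integral(C2*airyai(2^(1/3)*3^(2/3)*b/3) + C3*airybi(2^(1/3)*3^(2/3)*b/3), b)


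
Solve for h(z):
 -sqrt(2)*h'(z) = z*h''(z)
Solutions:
 h(z) = C1 + C2*z^(1 - sqrt(2))


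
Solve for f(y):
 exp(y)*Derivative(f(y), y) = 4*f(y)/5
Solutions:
 f(y) = C1*exp(-4*exp(-y)/5)


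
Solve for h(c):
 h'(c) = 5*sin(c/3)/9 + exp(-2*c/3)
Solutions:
 h(c) = C1 - 5*cos(c/3)/3 - 3*exp(-2*c/3)/2


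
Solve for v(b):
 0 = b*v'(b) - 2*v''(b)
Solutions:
 v(b) = C1 + C2*erfi(b/2)


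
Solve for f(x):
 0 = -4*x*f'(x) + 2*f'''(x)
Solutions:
 f(x) = C1 + Integral(C2*airyai(2^(1/3)*x) + C3*airybi(2^(1/3)*x), x)


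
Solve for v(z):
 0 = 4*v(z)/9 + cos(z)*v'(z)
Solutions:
 v(z) = C1*(sin(z) - 1)^(2/9)/(sin(z) + 1)^(2/9)


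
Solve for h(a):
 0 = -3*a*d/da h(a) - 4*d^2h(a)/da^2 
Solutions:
 h(a) = C1 + C2*erf(sqrt(6)*a/4)


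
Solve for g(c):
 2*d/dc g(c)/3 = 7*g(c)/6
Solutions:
 g(c) = C1*exp(7*c/4)


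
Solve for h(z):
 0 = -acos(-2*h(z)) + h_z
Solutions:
 Integral(1/acos(-2*_y), (_y, h(z))) = C1 + z


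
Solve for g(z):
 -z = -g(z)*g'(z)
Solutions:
 g(z) = -sqrt(C1 + z^2)
 g(z) = sqrt(C1 + z^2)


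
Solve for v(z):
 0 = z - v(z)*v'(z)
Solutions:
 v(z) = -sqrt(C1 + z^2)
 v(z) = sqrt(C1 + z^2)


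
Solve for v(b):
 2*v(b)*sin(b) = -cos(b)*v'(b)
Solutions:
 v(b) = C1*cos(b)^2


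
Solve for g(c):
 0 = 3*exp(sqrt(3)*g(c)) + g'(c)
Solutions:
 g(c) = sqrt(3)*(2*log(1/(C1 + 3*c)) - log(3))/6


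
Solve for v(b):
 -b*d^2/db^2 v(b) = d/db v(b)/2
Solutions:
 v(b) = C1 + C2*sqrt(b)


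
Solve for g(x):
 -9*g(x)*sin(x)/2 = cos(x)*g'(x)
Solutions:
 g(x) = C1*cos(x)^(9/2)


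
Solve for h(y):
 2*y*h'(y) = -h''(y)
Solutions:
 h(y) = C1 + C2*erf(y)


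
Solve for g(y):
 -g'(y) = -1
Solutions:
 g(y) = C1 + y


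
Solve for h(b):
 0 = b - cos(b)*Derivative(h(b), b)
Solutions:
 h(b) = C1 + Integral(b/cos(b), b)


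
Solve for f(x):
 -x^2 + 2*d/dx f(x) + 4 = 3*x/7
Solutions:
 f(x) = C1 + x^3/6 + 3*x^2/28 - 2*x


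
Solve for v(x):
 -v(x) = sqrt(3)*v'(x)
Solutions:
 v(x) = C1*exp(-sqrt(3)*x/3)


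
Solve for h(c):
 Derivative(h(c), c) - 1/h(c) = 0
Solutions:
 h(c) = -sqrt(C1 + 2*c)
 h(c) = sqrt(C1 + 2*c)


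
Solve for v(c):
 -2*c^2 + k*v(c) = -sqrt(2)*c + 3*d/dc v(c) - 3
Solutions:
 v(c) = C1*exp(c*k/3) + 2*c^2/k - sqrt(2)*c/k + 12*c/k^2 - 3/k - 3*sqrt(2)/k^2 + 36/k^3


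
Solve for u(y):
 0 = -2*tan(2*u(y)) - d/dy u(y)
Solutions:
 u(y) = -asin(C1*exp(-4*y))/2 + pi/2
 u(y) = asin(C1*exp(-4*y))/2


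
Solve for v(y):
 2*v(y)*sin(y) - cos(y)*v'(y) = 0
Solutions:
 v(y) = C1/cos(y)^2


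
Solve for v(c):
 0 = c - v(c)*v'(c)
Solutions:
 v(c) = -sqrt(C1 + c^2)
 v(c) = sqrt(C1 + c^2)


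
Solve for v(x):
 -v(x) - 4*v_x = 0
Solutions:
 v(x) = C1*exp(-x/4)


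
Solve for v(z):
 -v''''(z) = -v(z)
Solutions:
 v(z) = C1*exp(-z) + C2*exp(z) + C3*sin(z) + C4*cos(z)


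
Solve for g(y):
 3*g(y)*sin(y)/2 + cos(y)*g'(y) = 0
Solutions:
 g(y) = C1*cos(y)^(3/2)


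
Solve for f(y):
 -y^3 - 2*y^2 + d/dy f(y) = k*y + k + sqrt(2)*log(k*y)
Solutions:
 f(y) = C1 + k*y^2/2 + y^4/4 + 2*y^3/3 + y*(k - sqrt(2)) + sqrt(2)*y*log(k*y)


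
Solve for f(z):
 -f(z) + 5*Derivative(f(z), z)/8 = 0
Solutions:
 f(z) = C1*exp(8*z/5)


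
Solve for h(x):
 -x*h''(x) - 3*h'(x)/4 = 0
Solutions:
 h(x) = C1 + C2*x^(1/4)


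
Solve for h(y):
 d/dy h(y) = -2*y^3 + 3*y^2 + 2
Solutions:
 h(y) = C1 - y^4/2 + y^3 + 2*y


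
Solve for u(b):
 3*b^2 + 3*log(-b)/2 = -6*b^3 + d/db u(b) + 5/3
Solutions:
 u(b) = C1 + 3*b^4/2 + b^3 + 3*b*log(-b)/2 - 19*b/6


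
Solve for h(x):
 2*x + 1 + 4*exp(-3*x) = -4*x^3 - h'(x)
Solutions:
 h(x) = C1 - x^4 - x^2 - x + 4*exp(-3*x)/3


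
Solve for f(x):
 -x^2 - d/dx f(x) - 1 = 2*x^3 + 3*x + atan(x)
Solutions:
 f(x) = C1 - x^4/2 - x^3/3 - 3*x^2/2 - x*atan(x) - x + log(x^2 + 1)/2


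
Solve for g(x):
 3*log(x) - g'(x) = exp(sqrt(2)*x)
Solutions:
 g(x) = C1 + 3*x*log(x) - 3*x - sqrt(2)*exp(sqrt(2)*x)/2


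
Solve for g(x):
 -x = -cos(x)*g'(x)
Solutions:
 g(x) = C1 + Integral(x/cos(x), x)


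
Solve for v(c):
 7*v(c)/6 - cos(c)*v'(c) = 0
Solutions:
 v(c) = C1*(sin(c) + 1)^(7/12)/(sin(c) - 1)^(7/12)


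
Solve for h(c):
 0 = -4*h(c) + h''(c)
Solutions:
 h(c) = C1*exp(-2*c) + C2*exp(2*c)


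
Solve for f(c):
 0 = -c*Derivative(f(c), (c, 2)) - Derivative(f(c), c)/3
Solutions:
 f(c) = C1 + C2*c^(2/3)


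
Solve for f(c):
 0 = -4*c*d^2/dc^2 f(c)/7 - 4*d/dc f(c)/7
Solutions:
 f(c) = C1 + C2*log(c)


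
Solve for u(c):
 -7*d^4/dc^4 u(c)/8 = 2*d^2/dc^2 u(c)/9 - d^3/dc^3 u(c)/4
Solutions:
 u(c) = C1 + C2*c + (C3*sin(sqrt(103)*c/21) + C4*cos(sqrt(103)*c/21))*exp(c/7)


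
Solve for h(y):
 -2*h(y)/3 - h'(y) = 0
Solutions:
 h(y) = C1*exp(-2*y/3)


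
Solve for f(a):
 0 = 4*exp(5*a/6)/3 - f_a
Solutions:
 f(a) = C1 + 8*exp(5*a/6)/5


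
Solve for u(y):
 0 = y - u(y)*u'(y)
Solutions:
 u(y) = -sqrt(C1 + y^2)
 u(y) = sqrt(C1 + y^2)


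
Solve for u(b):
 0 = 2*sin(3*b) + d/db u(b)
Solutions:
 u(b) = C1 + 2*cos(3*b)/3


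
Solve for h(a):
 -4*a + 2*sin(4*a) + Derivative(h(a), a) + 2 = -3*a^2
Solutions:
 h(a) = C1 - a^3 + 2*a^2 - 2*a + cos(4*a)/2


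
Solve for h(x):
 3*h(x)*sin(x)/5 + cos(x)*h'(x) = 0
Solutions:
 h(x) = C1*cos(x)^(3/5)


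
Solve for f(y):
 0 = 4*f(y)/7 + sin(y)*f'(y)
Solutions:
 f(y) = C1*(cos(y) + 1)^(2/7)/(cos(y) - 1)^(2/7)


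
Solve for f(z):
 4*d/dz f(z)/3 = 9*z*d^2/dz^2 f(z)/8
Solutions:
 f(z) = C1 + C2*z^(59/27)


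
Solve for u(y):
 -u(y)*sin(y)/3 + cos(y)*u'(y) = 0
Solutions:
 u(y) = C1/cos(y)^(1/3)


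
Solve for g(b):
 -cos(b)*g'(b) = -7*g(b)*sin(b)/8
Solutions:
 g(b) = C1/cos(b)^(7/8)


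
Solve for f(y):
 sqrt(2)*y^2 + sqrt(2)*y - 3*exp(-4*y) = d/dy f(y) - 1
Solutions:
 f(y) = C1 + sqrt(2)*y^3/3 + sqrt(2)*y^2/2 + y + 3*exp(-4*y)/4


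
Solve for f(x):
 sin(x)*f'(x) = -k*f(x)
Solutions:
 f(x) = C1*exp(k*(-log(cos(x) - 1) + log(cos(x) + 1))/2)


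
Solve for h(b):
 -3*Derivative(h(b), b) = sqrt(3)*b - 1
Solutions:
 h(b) = C1 - sqrt(3)*b^2/6 + b/3


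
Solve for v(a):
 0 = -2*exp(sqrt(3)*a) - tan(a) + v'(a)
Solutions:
 v(a) = C1 + 2*sqrt(3)*exp(sqrt(3)*a)/3 - log(cos(a))


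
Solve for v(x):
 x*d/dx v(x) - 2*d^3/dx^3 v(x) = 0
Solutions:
 v(x) = C1 + Integral(C2*airyai(2^(2/3)*x/2) + C3*airybi(2^(2/3)*x/2), x)


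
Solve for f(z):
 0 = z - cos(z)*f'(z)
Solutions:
 f(z) = C1 + Integral(z/cos(z), z)


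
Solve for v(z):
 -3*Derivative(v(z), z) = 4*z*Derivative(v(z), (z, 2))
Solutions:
 v(z) = C1 + C2*z^(1/4)


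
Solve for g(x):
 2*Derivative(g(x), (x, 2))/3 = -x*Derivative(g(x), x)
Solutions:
 g(x) = C1 + C2*erf(sqrt(3)*x/2)


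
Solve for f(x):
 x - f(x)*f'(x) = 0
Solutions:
 f(x) = -sqrt(C1 + x^2)
 f(x) = sqrt(C1 + x^2)


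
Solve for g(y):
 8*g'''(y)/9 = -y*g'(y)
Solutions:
 g(y) = C1 + Integral(C2*airyai(-3^(2/3)*y/2) + C3*airybi(-3^(2/3)*y/2), y)


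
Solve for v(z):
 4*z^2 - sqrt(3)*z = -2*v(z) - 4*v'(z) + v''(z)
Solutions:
 v(z) = C1*exp(z*(2 - sqrt(6))) + C2*exp(z*(2 + sqrt(6))) - 2*z^2 + sqrt(3)*z/2 + 8*z - 18 - sqrt(3)


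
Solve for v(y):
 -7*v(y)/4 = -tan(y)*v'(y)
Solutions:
 v(y) = C1*sin(y)^(7/4)


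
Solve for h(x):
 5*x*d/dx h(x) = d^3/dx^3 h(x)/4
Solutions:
 h(x) = C1 + Integral(C2*airyai(20^(1/3)*x) + C3*airybi(20^(1/3)*x), x)


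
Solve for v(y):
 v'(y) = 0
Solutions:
 v(y) = C1


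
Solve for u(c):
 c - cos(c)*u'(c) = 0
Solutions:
 u(c) = C1 + Integral(c/cos(c), c)


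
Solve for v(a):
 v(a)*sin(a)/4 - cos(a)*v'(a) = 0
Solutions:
 v(a) = C1/cos(a)^(1/4)


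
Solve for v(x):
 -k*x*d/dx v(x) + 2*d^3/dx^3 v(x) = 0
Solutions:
 v(x) = C1 + Integral(C2*airyai(2^(2/3)*k^(1/3)*x/2) + C3*airybi(2^(2/3)*k^(1/3)*x/2), x)


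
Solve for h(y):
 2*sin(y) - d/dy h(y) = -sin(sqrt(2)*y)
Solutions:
 h(y) = C1 - 2*cos(y) - sqrt(2)*cos(sqrt(2)*y)/2


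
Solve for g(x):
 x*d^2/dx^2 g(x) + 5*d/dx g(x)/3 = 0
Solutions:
 g(x) = C1 + C2/x^(2/3)


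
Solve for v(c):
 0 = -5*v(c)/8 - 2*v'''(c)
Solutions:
 v(c) = C3*exp(-2^(2/3)*5^(1/3)*c/4) + (C1*sin(2^(2/3)*sqrt(3)*5^(1/3)*c/8) + C2*cos(2^(2/3)*sqrt(3)*5^(1/3)*c/8))*exp(2^(2/3)*5^(1/3)*c/8)


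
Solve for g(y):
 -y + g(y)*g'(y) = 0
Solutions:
 g(y) = -sqrt(C1 + y^2)
 g(y) = sqrt(C1 + y^2)


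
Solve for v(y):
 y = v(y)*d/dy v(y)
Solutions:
 v(y) = -sqrt(C1 + y^2)
 v(y) = sqrt(C1 + y^2)


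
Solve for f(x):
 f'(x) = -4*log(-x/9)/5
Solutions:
 f(x) = C1 - 4*x*log(-x)/5 + 4*x*(1 + 2*log(3))/5


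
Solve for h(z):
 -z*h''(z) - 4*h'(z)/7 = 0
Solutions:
 h(z) = C1 + C2*z^(3/7)


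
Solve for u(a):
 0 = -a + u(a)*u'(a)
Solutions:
 u(a) = -sqrt(C1 + a^2)
 u(a) = sqrt(C1 + a^2)


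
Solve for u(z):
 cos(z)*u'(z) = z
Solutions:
 u(z) = C1 + Integral(z/cos(z), z)


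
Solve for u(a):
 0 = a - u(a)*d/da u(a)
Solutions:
 u(a) = -sqrt(C1 + a^2)
 u(a) = sqrt(C1 + a^2)


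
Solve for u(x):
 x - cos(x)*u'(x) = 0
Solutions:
 u(x) = C1 + Integral(x/cos(x), x)


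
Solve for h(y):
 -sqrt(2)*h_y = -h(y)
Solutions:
 h(y) = C1*exp(sqrt(2)*y/2)


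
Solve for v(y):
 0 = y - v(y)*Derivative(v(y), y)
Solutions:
 v(y) = -sqrt(C1 + y^2)
 v(y) = sqrt(C1 + y^2)


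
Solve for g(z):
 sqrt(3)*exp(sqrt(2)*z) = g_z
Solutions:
 g(z) = C1 + sqrt(6)*exp(sqrt(2)*z)/2


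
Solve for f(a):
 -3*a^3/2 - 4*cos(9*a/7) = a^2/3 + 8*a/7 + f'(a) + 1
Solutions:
 f(a) = C1 - 3*a^4/8 - a^3/9 - 4*a^2/7 - a - 28*sin(9*a/7)/9


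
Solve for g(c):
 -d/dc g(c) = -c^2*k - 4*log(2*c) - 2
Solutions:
 g(c) = C1 + c^3*k/3 + 4*c*log(c) - 2*c + c*log(16)


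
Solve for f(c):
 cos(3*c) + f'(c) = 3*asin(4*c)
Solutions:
 f(c) = C1 + 3*c*asin(4*c) + 3*sqrt(1 - 16*c^2)/4 - sin(3*c)/3


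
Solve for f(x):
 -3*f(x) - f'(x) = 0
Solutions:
 f(x) = C1*exp(-3*x)


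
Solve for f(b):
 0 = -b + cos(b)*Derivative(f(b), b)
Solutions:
 f(b) = C1 + Integral(b/cos(b), b)


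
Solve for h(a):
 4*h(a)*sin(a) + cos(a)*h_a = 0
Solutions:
 h(a) = C1*cos(a)^4


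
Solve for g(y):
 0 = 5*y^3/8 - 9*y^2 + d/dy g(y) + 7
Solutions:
 g(y) = C1 - 5*y^4/32 + 3*y^3 - 7*y


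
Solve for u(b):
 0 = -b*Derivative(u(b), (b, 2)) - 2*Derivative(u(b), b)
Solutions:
 u(b) = C1 + C2/b


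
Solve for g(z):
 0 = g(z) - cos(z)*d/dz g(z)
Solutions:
 g(z) = C1*sqrt(sin(z) + 1)/sqrt(sin(z) - 1)


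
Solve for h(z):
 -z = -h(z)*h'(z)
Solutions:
 h(z) = -sqrt(C1 + z^2)
 h(z) = sqrt(C1 + z^2)


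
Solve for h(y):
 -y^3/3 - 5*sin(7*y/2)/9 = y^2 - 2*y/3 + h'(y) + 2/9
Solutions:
 h(y) = C1 - y^4/12 - y^3/3 + y^2/3 - 2*y/9 + 10*cos(7*y/2)/63


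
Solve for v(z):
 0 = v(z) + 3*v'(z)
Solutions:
 v(z) = C1*exp(-z/3)


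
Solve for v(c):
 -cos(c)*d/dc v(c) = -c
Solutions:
 v(c) = C1 + Integral(c/cos(c), c)


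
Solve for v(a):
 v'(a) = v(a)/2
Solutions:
 v(a) = C1*exp(a/2)


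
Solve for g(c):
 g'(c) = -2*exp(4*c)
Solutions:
 g(c) = C1 - exp(4*c)/2


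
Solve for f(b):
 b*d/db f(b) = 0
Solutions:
 f(b) = C1


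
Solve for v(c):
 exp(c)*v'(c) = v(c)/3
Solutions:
 v(c) = C1*exp(-exp(-c)/3)


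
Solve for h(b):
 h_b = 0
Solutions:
 h(b) = C1


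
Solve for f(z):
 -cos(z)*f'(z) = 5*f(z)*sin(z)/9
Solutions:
 f(z) = C1*cos(z)^(5/9)


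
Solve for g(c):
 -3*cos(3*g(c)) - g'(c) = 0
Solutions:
 g(c) = -asin((C1 + exp(18*c))/(C1 - exp(18*c)))/3 + pi/3
 g(c) = asin((C1 + exp(18*c))/(C1 - exp(18*c)))/3


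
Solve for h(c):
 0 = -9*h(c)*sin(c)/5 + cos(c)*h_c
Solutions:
 h(c) = C1/cos(c)^(9/5)


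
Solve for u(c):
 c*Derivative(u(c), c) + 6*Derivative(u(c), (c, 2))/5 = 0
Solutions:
 u(c) = C1 + C2*erf(sqrt(15)*c/6)


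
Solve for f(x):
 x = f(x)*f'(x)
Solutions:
 f(x) = -sqrt(C1 + x^2)
 f(x) = sqrt(C1 + x^2)


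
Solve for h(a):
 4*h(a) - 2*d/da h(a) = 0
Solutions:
 h(a) = C1*exp(2*a)


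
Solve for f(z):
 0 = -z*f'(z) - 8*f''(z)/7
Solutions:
 f(z) = C1 + C2*erf(sqrt(7)*z/4)


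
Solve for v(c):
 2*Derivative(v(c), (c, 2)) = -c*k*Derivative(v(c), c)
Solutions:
 v(c) = Piecewise((-sqrt(pi)*C1*erf(c*sqrt(k)/2)/sqrt(k) - C2, (k > 0) | (k < 0)), (-C1*c - C2, True))


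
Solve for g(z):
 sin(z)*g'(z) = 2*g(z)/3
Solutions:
 g(z) = C1*(cos(z) - 1)^(1/3)/(cos(z) + 1)^(1/3)


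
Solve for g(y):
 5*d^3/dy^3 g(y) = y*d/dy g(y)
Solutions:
 g(y) = C1 + Integral(C2*airyai(5^(2/3)*y/5) + C3*airybi(5^(2/3)*y/5), y)


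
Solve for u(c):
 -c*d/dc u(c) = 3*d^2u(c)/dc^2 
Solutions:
 u(c) = C1 + C2*erf(sqrt(6)*c/6)


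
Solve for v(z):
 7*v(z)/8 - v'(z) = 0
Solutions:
 v(z) = C1*exp(7*z/8)


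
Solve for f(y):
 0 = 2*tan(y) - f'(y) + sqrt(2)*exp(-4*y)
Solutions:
 f(y) = C1 + log(tan(y)^2 + 1) - sqrt(2)*exp(-4*y)/4


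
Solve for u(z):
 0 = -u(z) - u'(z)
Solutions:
 u(z) = C1*exp(-z)


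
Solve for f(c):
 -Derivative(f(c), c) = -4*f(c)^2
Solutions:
 f(c) = -1/(C1 + 4*c)


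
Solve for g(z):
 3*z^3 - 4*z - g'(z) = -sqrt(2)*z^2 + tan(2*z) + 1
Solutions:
 g(z) = C1 + 3*z^4/4 + sqrt(2)*z^3/3 - 2*z^2 - z + log(cos(2*z))/2


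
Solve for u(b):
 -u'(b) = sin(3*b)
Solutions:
 u(b) = C1 + cos(3*b)/3


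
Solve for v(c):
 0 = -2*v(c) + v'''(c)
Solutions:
 v(c) = C3*exp(2^(1/3)*c) + (C1*sin(2^(1/3)*sqrt(3)*c/2) + C2*cos(2^(1/3)*sqrt(3)*c/2))*exp(-2^(1/3)*c/2)


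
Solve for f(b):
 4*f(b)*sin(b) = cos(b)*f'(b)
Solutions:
 f(b) = C1/cos(b)^4


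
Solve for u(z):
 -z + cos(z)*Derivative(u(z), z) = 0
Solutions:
 u(z) = C1 + Integral(z/cos(z), z)


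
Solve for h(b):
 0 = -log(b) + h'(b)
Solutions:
 h(b) = C1 + b*log(b) - b


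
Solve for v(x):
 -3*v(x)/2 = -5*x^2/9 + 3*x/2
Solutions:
 v(x) = x*(10*x - 27)/27


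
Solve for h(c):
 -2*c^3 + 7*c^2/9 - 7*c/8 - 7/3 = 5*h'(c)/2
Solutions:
 h(c) = C1 - c^4/5 + 14*c^3/135 - 7*c^2/40 - 14*c/15


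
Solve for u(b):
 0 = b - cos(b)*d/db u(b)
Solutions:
 u(b) = C1 + Integral(b/cos(b), b)


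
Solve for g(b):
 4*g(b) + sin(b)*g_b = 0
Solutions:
 g(b) = C1*(cos(b)^2 + 2*cos(b) + 1)/(cos(b)^2 - 2*cos(b) + 1)


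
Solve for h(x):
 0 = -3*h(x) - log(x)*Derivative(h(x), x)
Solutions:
 h(x) = C1*exp(-3*li(x))


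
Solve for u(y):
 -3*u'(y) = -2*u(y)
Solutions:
 u(y) = C1*exp(2*y/3)


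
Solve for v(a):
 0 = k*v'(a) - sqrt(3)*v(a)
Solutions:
 v(a) = C1*exp(sqrt(3)*a/k)


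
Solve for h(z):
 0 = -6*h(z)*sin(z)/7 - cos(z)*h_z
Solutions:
 h(z) = C1*cos(z)^(6/7)


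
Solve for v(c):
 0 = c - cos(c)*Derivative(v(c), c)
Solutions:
 v(c) = C1 + Integral(c/cos(c), c)


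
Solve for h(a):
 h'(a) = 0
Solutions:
 h(a) = C1


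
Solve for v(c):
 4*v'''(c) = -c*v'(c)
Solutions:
 v(c) = C1 + Integral(C2*airyai(-2^(1/3)*c/2) + C3*airybi(-2^(1/3)*c/2), c)


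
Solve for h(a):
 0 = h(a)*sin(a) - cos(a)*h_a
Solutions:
 h(a) = C1/cos(a)


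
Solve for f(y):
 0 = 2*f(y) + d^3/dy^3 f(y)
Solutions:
 f(y) = C3*exp(-2^(1/3)*y) + (C1*sin(2^(1/3)*sqrt(3)*y/2) + C2*cos(2^(1/3)*sqrt(3)*y/2))*exp(2^(1/3)*y/2)


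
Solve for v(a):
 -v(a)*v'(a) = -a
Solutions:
 v(a) = -sqrt(C1 + a^2)
 v(a) = sqrt(C1 + a^2)


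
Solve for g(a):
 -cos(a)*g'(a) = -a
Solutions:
 g(a) = C1 + Integral(a/cos(a), a)


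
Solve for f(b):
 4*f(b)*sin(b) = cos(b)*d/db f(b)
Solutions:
 f(b) = C1/cos(b)^4


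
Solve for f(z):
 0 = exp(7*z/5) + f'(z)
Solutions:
 f(z) = C1 - 5*exp(7*z/5)/7


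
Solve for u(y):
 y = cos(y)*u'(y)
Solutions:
 u(y) = C1 + Integral(y/cos(y), y)


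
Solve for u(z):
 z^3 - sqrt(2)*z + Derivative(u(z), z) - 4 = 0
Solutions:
 u(z) = C1 - z^4/4 + sqrt(2)*z^2/2 + 4*z


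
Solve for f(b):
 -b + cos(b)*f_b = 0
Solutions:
 f(b) = C1 + Integral(b/cos(b), b)


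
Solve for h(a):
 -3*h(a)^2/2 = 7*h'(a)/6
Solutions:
 h(a) = 7/(C1 + 9*a)


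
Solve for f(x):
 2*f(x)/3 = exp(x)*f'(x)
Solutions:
 f(x) = C1*exp(-2*exp(-x)/3)


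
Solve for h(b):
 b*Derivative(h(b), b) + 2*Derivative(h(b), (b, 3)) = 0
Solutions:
 h(b) = C1 + Integral(C2*airyai(-2^(2/3)*b/2) + C3*airybi(-2^(2/3)*b/2), b)


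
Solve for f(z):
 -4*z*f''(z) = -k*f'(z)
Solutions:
 f(z) = C1 + z^(re(k)/4 + 1)*(C2*sin(log(z)*Abs(im(k))/4) + C3*cos(log(z)*im(k)/4))


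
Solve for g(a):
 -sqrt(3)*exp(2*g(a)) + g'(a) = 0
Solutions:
 g(a) = log(-sqrt(-1/(C1 + sqrt(3)*a))) - log(2)/2
 g(a) = log(-1/(C1 + sqrt(3)*a))/2 - log(2)/2


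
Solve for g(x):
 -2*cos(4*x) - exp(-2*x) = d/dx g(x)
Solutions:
 g(x) = C1 - sin(4*x)/2 + exp(-2*x)/2


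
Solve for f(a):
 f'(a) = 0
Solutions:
 f(a) = C1


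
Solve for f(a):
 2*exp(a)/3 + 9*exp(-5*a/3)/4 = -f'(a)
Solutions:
 f(a) = C1 - 2*exp(a)/3 + 27*exp(-5*a/3)/20


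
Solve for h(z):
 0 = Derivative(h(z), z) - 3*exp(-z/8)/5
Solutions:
 h(z) = C1 - 24*exp(-z/8)/5


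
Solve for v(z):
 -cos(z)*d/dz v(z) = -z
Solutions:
 v(z) = C1 + Integral(z/cos(z), z)


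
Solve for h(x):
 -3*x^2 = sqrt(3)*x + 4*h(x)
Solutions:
 h(x) = x*(-3*x - sqrt(3))/4


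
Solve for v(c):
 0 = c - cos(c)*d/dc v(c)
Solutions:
 v(c) = C1 + Integral(c/cos(c), c)


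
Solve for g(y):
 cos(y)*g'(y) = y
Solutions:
 g(y) = C1 + Integral(y/cos(y), y)


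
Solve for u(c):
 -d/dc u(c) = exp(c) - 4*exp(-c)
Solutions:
 u(c) = C1 - exp(c) - 4*exp(-c)


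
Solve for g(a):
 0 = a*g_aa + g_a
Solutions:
 g(a) = C1 + C2*log(a)


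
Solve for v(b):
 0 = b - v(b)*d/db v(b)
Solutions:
 v(b) = -sqrt(C1 + b^2)
 v(b) = sqrt(C1 + b^2)


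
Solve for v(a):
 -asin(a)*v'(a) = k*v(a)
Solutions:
 v(a) = C1*exp(-k*Integral(1/asin(a), a))


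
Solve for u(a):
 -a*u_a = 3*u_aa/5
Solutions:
 u(a) = C1 + C2*erf(sqrt(30)*a/6)


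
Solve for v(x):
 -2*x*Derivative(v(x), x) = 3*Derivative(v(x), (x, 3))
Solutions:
 v(x) = C1 + Integral(C2*airyai(-2^(1/3)*3^(2/3)*x/3) + C3*airybi(-2^(1/3)*3^(2/3)*x/3), x)


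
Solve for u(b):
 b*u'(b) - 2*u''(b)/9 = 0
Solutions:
 u(b) = C1 + C2*erfi(3*b/2)


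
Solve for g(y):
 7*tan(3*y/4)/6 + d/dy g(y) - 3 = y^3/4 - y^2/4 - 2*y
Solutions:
 g(y) = C1 + y^4/16 - y^3/12 - y^2 + 3*y + 14*log(cos(3*y/4))/9


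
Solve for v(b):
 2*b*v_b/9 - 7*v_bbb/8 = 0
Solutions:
 v(b) = C1 + Integral(C2*airyai(2*294^(1/3)*b/21) + C3*airybi(2*294^(1/3)*b/21), b)


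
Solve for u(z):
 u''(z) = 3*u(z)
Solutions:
 u(z) = C1*exp(-sqrt(3)*z) + C2*exp(sqrt(3)*z)


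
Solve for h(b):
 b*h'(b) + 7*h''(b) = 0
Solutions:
 h(b) = C1 + C2*erf(sqrt(14)*b/14)


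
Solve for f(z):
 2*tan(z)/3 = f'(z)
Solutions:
 f(z) = C1 - 2*log(cos(z))/3


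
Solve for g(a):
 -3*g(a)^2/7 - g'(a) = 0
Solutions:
 g(a) = 7/(C1 + 3*a)


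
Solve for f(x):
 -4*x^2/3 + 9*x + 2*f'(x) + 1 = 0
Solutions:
 f(x) = C1 + 2*x^3/9 - 9*x^2/4 - x/2


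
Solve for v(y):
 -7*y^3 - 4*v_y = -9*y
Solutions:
 v(y) = C1 - 7*y^4/16 + 9*y^2/8


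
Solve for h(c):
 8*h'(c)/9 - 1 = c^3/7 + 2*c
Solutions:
 h(c) = C1 + 9*c^4/224 + 9*c^2/8 + 9*c/8


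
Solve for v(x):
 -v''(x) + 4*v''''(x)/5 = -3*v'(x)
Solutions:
 v(x) = C1 + C2*exp(15^(1/3)*x*(15^(1/3)/(sqrt(714) + 27)^(1/3) + (sqrt(714) + 27)^(1/3))/12)*sin(3^(1/6)*5^(1/3)*x*(-3^(2/3)*(sqrt(714) + 27)^(1/3) + 3*5^(1/3)/(sqrt(714) + 27)^(1/3))/12) + C3*exp(15^(1/3)*x*(15^(1/3)/(sqrt(714) + 27)^(1/3) + (sqrt(714) + 27)^(1/3))/12)*cos(3^(1/6)*5^(1/3)*x*(-3^(2/3)*(sqrt(714) + 27)^(1/3) + 3*5^(1/3)/(sqrt(714) + 27)^(1/3))/12) + C4*exp(-15^(1/3)*x*(15^(1/3)/(sqrt(714) + 27)^(1/3) + (sqrt(714) + 27)^(1/3))/6)


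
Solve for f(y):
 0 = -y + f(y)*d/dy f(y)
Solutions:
 f(y) = -sqrt(C1 + y^2)
 f(y) = sqrt(C1 + y^2)


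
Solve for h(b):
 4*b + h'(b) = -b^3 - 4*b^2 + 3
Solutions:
 h(b) = C1 - b^4/4 - 4*b^3/3 - 2*b^2 + 3*b


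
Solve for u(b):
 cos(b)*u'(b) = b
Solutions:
 u(b) = C1 + Integral(b/cos(b), b)


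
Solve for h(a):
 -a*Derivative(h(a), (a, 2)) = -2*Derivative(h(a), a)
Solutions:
 h(a) = C1 + C2*a^3


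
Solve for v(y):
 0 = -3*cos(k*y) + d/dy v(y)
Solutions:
 v(y) = C1 + 3*sin(k*y)/k


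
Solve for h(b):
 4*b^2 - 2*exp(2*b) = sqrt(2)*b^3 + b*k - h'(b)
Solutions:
 h(b) = C1 + sqrt(2)*b^4/4 - 4*b^3/3 + b^2*k/2 + exp(2*b)


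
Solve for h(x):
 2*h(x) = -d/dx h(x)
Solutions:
 h(x) = C1*exp(-2*x)


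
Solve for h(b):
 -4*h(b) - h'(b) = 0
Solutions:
 h(b) = C1*exp(-4*b)


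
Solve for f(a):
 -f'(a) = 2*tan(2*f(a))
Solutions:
 f(a) = -asin(C1*exp(-4*a))/2 + pi/2
 f(a) = asin(C1*exp(-4*a))/2


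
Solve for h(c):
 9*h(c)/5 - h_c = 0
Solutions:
 h(c) = C1*exp(9*c/5)


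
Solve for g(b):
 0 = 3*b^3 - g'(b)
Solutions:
 g(b) = C1 + 3*b^4/4


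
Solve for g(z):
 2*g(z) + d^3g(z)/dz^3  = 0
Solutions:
 g(z) = C3*exp(-2^(1/3)*z) + (C1*sin(2^(1/3)*sqrt(3)*z/2) + C2*cos(2^(1/3)*sqrt(3)*z/2))*exp(2^(1/3)*z/2)


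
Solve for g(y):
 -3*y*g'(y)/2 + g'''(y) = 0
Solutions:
 g(y) = C1 + Integral(C2*airyai(2^(2/3)*3^(1/3)*y/2) + C3*airybi(2^(2/3)*3^(1/3)*y/2), y)


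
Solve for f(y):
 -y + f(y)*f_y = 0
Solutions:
 f(y) = -sqrt(C1 + y^2)
 f(y) = sqrt(C1 + y^2)


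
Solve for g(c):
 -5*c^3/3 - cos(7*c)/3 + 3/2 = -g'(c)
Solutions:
 g(c) = C1 + 5*c^4/12 - 3*c/2 + sin(7*c)/21


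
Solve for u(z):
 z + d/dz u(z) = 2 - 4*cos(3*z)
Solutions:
 u(z) = C1 - z^2/2 + 2*z - 4*sin(3*z)/3


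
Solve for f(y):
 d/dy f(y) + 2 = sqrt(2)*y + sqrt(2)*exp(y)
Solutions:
 f(y) = C1 + sqrt(2)*y^2/2 - 2*y + sqrt(2)*exp(y)


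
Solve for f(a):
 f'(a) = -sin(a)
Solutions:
 f(a) = C1 + cos(a)


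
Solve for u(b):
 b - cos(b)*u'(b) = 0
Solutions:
 u(b) = C1 + Integral(b/cos(b), b)
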